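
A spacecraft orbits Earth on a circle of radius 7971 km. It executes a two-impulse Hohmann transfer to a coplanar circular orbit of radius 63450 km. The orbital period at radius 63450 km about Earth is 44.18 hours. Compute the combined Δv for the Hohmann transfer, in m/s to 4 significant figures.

Δv = 3677 m/s

From Kepler's third law T² = 4π²r³/μ at r = 63450 km, T = 44.18 hours = 44.18 × 3600 s = 1.59048×10^5 s: μ = 4π²r³/T² = 3.98656×10^5 km³/s².
Semi-major axis of the transfer orbit: a_t = (7971 + 63450)/2 = 35710.5 km.
Circular speed at r₁: v₁ = √(μ/r₁) = √(3.98656×10^5/7971) = 7.072 km/s.
Transfer-orbit speed at r₁ (vis-viva equation): v_p = √[μ(2/r₁ − 1/a_t)] = 9.427 km/s.
First burn Δv₁ = |v_p − v₁| = 2.355 km/s.
At r₂, v₂ = √(μ/r₂) = 2.5066 km/s.
Transfer-orbit speed at r₂: v_a = √[μ(2/r₂ − 1/a_t)] = 1.1842 km/s.
Second burn Δv₂ = |v₂ − v_a| = 1.322 km/s.
Δv = Δv₁ + Δv₂ = 2.355 + 1.322 = 3.677 km/s.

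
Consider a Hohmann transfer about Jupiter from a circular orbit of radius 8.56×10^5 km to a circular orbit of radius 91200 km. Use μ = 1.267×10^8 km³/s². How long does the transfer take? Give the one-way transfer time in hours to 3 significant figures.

Semi-major axis of the transfer orbit: a_t = (8.560×10^5 + 91200)/2 = 4.736×10^5 km.
Half the transfer-orbit period gives t = π√(a_t³/μ) = 90970 s.
Converting: 90970 s ÷ 3600 s/hour = 25.3 hours.

t = 25.3 hours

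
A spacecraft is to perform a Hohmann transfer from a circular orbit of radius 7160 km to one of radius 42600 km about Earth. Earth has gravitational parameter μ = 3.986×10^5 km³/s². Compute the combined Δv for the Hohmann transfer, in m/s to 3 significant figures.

Semi-major axis of the transfer orbit: a_t = (7160 + 42600)/2 = 24880 km.
At r₁ the circular-orbit speed is v₁ = √(μ/r₁) = 7.461 km/s.
Transfer-orbit speed at r₁ (vis-viva): v_p = √[μ(2/r₁ − 1/a_t)] = 9.763 km/s.
First burn Δv₁ = |v_p − v₁| = 2.302 km/s.
Circular speed at r₂: v₂ = √(μ/r₂) = 3.059 km/s.
Transfer-orbit speed at r₂: v_a = √[μ(2/r₂ − 1/a_t)] = 1.641 km/s.
Second burn Δv₂ = |v₂ − v_a| = 1.418 km/s.
Total Δv = Δv₁ + Δv₂ = 3.720 km/s.

Δv = 3720 m/s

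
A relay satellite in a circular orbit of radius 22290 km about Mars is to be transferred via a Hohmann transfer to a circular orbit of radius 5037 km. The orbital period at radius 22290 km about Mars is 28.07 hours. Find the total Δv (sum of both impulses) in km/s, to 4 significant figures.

From Kepler's third law T² = 4π²r³/μ at r = 22290 km, T = 28.07 hours = 28.07 × 3600 s = 1.01052×10^5 s: μ = 4π²r³/T² = 42815.4 km³/s².
Semi-major axis of the transfer orbit: a_t = (22290 + 5037)/2 = 13663.5 km.
At r₁ the circular-orbit speed is v₁ = √(μ/r₁) = 1.3859 km/s.
On the transfer ellipse at r₁, v² = μ(2/r − 1/a) gives v_a = √[μ(2/r₁ − 1/a_t)] = 0.84149 km/s.
First burn Δv₁ = |v_a − v₁| = 0.5444 km/s.
At r₂, v₂ = √(μ/r₂) = 2.9155 km/s.
Transfer-orbit speed at r₂: v_p = √[μ(2/r₂ − 1/a_t)] = 3.7238 km/s.
Second burn Δv₂ = |v₂ − v_p| = 0.8083 km/s.
Total Δv = Δv₁ + Δv₂ = 1.353 km/s.

Δv = 1.353 km/s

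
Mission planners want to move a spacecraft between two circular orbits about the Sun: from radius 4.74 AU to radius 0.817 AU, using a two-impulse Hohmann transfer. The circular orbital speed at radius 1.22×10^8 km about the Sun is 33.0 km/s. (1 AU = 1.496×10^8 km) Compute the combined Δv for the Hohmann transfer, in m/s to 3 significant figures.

From the circular-orbit relation v² = μ/r at r = 1.22×10^8 km: μ = v²r = (33.0)² × 1.22×10^8 = 1.32858×10^11 km³/s².
In km: r₁ = 4.74 × 1.496×10^8 = 7.09104×10^8 km; r₂ = 0.817 × 1.496×10^8 = 1.222232×10^8 km.
Transfer-ellipse semi-major axis a_t = (r₁ + r₂)/2 = (7.09104×10^8 + 1.222232×10^8)/2 = 4.156636×10^8 km.
At r₁ the circular-orbit speed is v₁ = √(μ/r₁) = 13.688 km/s.
Transfer-orbit speed at r₁ (vis-viva): v_a = √[μ(2/r₁ − 1/a_t)] = 7.4224 km/s.
First burn Δv₁ = |v_a − v₁| = 6.266 km/s.
Circular speed at r₂: v₂ = √(μ/r₂) = 32.97 km/s.
Transfer-orbit speed at r₂: v_p = √[μ(2/r₂ − 1/a_t)] = 43.06 km/s.
Second burn Δv₂ = |v₂ − v_p| = 10.09 km/s.
Total Δv = Δv₁ + Δv₂ = 16.36 km/s.

Δv = 16400 m/s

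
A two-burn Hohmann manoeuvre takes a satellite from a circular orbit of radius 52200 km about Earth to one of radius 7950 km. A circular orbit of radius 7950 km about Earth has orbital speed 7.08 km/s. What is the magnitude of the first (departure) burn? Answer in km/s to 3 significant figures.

From the circular-orbit relation v² = μ/r at r = 7950 km: μ = v²r = (7.08)² × 7950 = 3.98505×10^5 km³/s².
Transfer-ellipse semi-major axis a_t = (r₁ + r₂)/2 = (52200 + 7950)/2 = 30075 km.
Circular speed at r = 52200 km: v_c = √(μ/r) = 2.763 km/s.
Transfer-orbit speed at the same r (vis-viva, a = a_t): v_t = √[μ(2/r − 1/a_t)] = 1.421 km/s.
Δv₁ = |v_t − v_c| = |1.421 − 2.763| = 1.342 km/s.

Δv₁ = 1.34 km/s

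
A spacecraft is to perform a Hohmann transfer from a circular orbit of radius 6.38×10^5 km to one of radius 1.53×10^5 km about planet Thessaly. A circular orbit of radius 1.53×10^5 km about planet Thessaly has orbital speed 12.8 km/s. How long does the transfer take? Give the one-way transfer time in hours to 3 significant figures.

t = 43.4 hours

From the circular-orbit relation v² = μ/r at r = 1.53×10^5 km: μ = v²r = (12.8)² × 1.53×10^5 = 2.50675×10^7 km³/s².
Semi-major axis of the transfer orbit: a_t = (6.380×10^5 + 1.530×10^5)/2 = 3.955×10^5 km.
Transfer time t = π√(a_t³/μ) = π√((3.955×10^5)³ / 2.50675×10^7) = 1.561×10^5 s.
Converting: 1.561×10^5 s ÷ 3600 s/hour = 43.4 hours.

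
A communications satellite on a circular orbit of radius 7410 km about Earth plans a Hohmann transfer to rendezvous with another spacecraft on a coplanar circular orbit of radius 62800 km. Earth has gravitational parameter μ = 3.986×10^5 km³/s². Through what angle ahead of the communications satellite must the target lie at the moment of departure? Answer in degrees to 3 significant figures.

φ = 105°

The Hohmann ellipse has a_t = (r₁ + r₂)/2 = 35105 km.
Transfer time t = π√(a_t³/μ) = 32730 s.
The target's mean motion on its circular orbit is ω₂ = √(μ/r₂³) = 4.012×10^-5 rad/s.
Angle swept by the target during transfer: ω₂·t = 1.313 rad = 75.23°.
The communications satellite traverses 180° on the transfer ellipse, so the target must lead by 180° − 75.23° = 105°.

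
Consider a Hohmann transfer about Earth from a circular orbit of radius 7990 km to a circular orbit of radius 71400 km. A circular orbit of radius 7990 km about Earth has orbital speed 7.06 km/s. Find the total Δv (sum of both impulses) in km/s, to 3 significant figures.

From the circular-orbit relation v² = μ/r at r = 7990 km: μ = v²r = (7.06)² × 7990 = 3.98250×10^5 km³/s².
Transfer-ellipse semi-major axis a_t = (r₁ + r₂)/2 = (7990 + 71400)/2 = 39695 km.
At r₁ the circular-orbit speed is v₁ = √(μ/r₁) = 7.060 km/s.
Transfer-orbit speed at r₁ (vis-viva equation): v_p = √[μ(2/r₁ − 1/a_t)] = 9.469 km/s.
First burn Δv₁ = |v_p − v₁| = 2.409 km/s.
Circular speed at r₂: v₂ = √(μ/r₂) = 2.362 km/s.
Transfer-orbit speed at r₂: v_a = √[μ(2/r₂ − 1/a_t)] = 1.060 km/s.
Second burn Δv₂ = |v₂ − v_a| = 1.302 km/s.
Δv = Δv₁ + Δv₂ = 2.409 + 1.302 = 3.711 km/s.

Δv = 3.71 km/s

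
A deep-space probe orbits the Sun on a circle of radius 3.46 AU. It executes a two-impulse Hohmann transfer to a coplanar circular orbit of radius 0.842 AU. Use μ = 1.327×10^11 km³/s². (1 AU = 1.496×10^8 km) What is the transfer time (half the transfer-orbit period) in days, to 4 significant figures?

t = 576.2 days

In km: r₁ = 3.46 × 1.496×10^8 = 5.17616×10^8 km; r₂ = 0.842 × 1.496×10^8 = 1.259632×10^8 km.
Transfer-ellipse semi-major axis a_t = (r₁ + r₂)/2 = (5.17616×10^8 + 1.259632×10^8)/2 = 3.217896×10^8 km.
Half the transfer-orbit period gives t = π√(a_t³/μ) = 4.978×10^7 s.
Converting: 4.978×10^7 s ÷ 86400 s/day = 576.2 days.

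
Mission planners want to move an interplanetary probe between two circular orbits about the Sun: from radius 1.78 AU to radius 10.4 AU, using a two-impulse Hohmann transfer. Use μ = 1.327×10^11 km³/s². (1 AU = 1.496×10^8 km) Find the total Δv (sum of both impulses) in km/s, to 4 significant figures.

In km: r₁ = 1.78 × 1.496×10^8 = 2.66288×10^8 km; r₂ = 10.4 × 1.496×10^8 = 1.55584×10^9 km.
Semi-major axis of the transfer orbit: a_t = (2.66288×10^8 + 1.55584×10^9)/2 = 9.11064×10^8 km.
Circular speed at r₁: v₁ = √(μ/r₁) = √(1.327×10^11/2.66288×10^8) = 22.323 km/s.
Transfer-orbit speed at r₁ (vis-viva equation): v_p = √[μ(2/r₁ − 1/a_t)] = 29.172 km/s.
First burn Δv₁ = |v_p − v₁| = 6.849 km/s.
Circular speed at r₂: v₂ = √(μ/r₂) = 9.235 km/s.
Transfer-orbit speed at r₂: v_a = √[μ(2/r₂ − 1/a_t)] = 4.993 km/s.
Second burn Δv₂ = |v₂ − v_a| = 4.242 km/s.
Δv = Δv₁ + Δv₂ = 6.849 + 4.242 = 11.09 km/s.

Δv = 11.09 km/s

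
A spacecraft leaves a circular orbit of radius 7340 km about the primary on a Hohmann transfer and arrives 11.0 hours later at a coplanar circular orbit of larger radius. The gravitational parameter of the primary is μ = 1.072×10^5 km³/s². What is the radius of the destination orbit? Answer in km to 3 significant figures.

r₂ = 44100 km

Transfer time t = 11.0 hours = 39600 s, and t = π√(a_t³/μ).
So a_t = (μ t²/π²)^(1/3) = (1.072×10^5 × (39600)² / π²)^(1/3) = 25729 km.
Since a_t = (r₁ + r₂)/2, r₂ = 2a_t − r₁ = 2×25729 − 7340 = 44118 km.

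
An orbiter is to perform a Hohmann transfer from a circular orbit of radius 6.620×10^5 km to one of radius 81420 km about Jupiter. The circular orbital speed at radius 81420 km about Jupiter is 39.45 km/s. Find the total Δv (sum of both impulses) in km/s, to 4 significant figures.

Δv = 20.56 km/s

From the circular-orbit relation v² = μ/r at r = 81420 km: μ = v²r = (39.45)² × 81420 = 1.26714×10^8 km³/s².
Transfer-ellipse semi-major axis a_t = (r₁ + r₂)/2 = (6.620×10^5 + 81420)/2 = 3.7171×10^5 km.
At r₁ the circular-orbit speed is v₁ = √(μ/r₁) = 13.835 km/s.
On the transfer ellipse at r₁, vis-viva gives v_a = √[μ(2/r₁ − 1/a_t)] = 6.4751 km/s.
First burn Δv₁ = |v_a − v₁| = 7.360 km/s.
Circular speed at r₂: v₂ = √(μ/r₂) = 39.45 km/s.
Transfer-orbit speed at r₂: v_p = √[μ(2/r₂ − 1/a_t)] = 52.65 km/s.
Second burn Δv₂ = |v₂ − v_p| = 13.20 km/s.
Δv = Δv₁ + Δv₂ = 7.360 + 13.20 = 20.56 km/s.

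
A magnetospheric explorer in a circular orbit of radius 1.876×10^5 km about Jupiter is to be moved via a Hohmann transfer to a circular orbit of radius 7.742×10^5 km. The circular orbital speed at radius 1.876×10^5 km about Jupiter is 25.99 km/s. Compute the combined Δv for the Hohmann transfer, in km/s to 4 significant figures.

Δv = 11.79 km/s

From the circular-orbit relation v² = μ/r at r = 1.876×10^5 km: μ = v²r = (25.99)² × 1.876×10^5 = 1.26720×10^8 km³/s².
Semi-major axis of the transfer orbit: a_t = (1.876×10^5 + 7.742×10^5)/2 = 4.809×10^5 km.
At r₁ the circular-orbit speed is v₁ = √(μ/r₁) = 25.990 km/s.
Transfer-orbit speed at r₁ (vis-viva): v_p = √[μ(2/r₁ − 1/a_t)] = 32.977 km/s.
First burn Δv₁ = |v_p − v₁| = 6.987 km/s.
At r₂, v₂ = √(μ/r₂) = 12.794 km/s.
Transfer-orbit speed at r₂: v_a = √[μ(2/r₂ − 1/a_t)] = 7.9907 km/s.
Second burn Δv₂ = |v₂ − v_a| = 4.803 km/s.
Total Δv = Δv₁ + Δv₂ = 11.79 km/s.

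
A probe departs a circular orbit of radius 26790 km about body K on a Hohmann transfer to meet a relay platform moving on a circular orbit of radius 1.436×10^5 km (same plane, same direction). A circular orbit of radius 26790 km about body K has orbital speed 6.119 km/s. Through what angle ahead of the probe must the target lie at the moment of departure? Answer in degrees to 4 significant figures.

φ = 97.75°

From the circular-orbit relation v² = μ/r at r = 26790 km: μ = v²r = (6.119)² × 26790 = 1.00308×10^6 km³/s².
The Hohmann ellipse has a_t = (r₁ + r₂)/2 = 85195 km.
Transfer time t = π√(a_t³/μ) = 78002 s.
The target's mean motion on its circular orbit is ω₂ = √(μ/r₂³) = 1.8405×10^-5 rad/s.
Angle swept by the target during transfer: ω₂·t = 1.4356 rad = 82.25°.
The probe traverses 180° on the transfer ellipse, so the target must lead by 180° − 82.25° = 97.75°.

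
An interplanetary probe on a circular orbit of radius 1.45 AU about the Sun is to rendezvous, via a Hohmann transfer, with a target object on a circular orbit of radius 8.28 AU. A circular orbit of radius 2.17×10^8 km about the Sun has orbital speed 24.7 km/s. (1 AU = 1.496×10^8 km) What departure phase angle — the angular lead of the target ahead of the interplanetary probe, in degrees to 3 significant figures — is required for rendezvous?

φ = 98.9°

From the circular-orbit relation v² = μ/r at r = 2.17×10^8 km: μ = v²r = (24.7)² × 2.17×10^8 = 1.32390×10^11 km³/s².
In km: r₁ = 1.45 × 1.496×10^8 = 2.1692×10^8 km; r₂ = 8.28 × 1.496×10^8 = 1.238688×10^9 km.
The Hohmann ellipse has a_t = (r₁ + r₂)/2 = 7.27804×10^8 km.
The half-period of the transfer ellipse is t = π√(a_t³/μ) = 1.695×10^8 s.
The target's mean motion on its circular orbit is ω₂ = √(μ/r₂³) = 8.346×10^-9 rad/s.
Angle swept by the target during transfer: ω₂·t = 1.415 rad = 81.07°.
The interplanetary probe traverses 180° on the transfer ellipse, so the target must lead by 180° − 81.07° = 98.9°.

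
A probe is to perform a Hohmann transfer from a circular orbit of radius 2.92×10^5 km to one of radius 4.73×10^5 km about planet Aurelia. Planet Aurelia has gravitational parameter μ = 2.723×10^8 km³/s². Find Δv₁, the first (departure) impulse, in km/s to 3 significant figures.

Transfer-ellipse semi-major axis a_t = (r₁ + r₂)/2 = (2.920×10^5 + 4.730×10^5)/2 = 3.825×10^5 km.
On the circular orbit at r = 2.920×10^5 km, v_c = √(μ/r) = 30.537 km/s.
Vis-viva on the transfer ellipse at r = 2.920×10^5 km gives v_t = √[μ(2/r − 1/a_t)] = 33.958 km/s.
Δv₁ = |v_t − v_c| = |33.958 − 30.537| = 3.421 km/s.

Δv₁ = 3.42 km/s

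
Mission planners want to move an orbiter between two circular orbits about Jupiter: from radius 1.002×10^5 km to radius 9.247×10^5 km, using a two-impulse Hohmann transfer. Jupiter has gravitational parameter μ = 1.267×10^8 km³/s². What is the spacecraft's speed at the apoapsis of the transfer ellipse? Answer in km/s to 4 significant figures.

v = 5.176 km/s

The Hohmann ellipse has a_t = (r₁ + r₂)/2 = 5.1245×10^5 km.
At apoapsis, r = 9.247×10^5 km.
Applying v² = μ(2/r − 1/a_t): v = 5.176 km/s.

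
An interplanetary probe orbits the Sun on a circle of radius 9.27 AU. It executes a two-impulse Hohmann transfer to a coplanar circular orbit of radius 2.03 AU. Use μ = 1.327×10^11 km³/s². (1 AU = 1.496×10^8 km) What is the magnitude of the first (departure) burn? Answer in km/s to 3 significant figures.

In km: r₁ = 9.27 × 1.496×10^8 = 1.386792×10^9 km; r₂ = 2.03 × 1.496×10^8 = 3.03688×10^8 km.
The Hohmann ellipse has a_t = (r₁ + r₂)/2 = 8.4524×10^8 km.
On the circular orbit at r = 1.386792×10^9 km, v_c = √(μ/r) = 9.782 km/s.
Vis-viva on the transfer ellipse at r = 1.386792×10^9 km gives v_t = √[μ(2/r − 1/a_t)] = 5.863 km/s.
Δv₁ = |v_t − v_c| = |5.863 − 9.782| = 3.919 km/s.

Δv₁ = 3.92 km/s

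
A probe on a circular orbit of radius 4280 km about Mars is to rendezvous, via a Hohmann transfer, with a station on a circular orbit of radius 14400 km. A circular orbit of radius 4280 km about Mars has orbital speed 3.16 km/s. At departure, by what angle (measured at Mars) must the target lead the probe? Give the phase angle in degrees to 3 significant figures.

φ = 86.0°

From the circular-orbit relation v² = μ/r at r = 4280 km: μ = v²r = (3.16)² × 4280 = 42738.4 km³/s².
The Hohmann ellipse has a_t = (r₁ + r₂)/2 = 9340 km.
The half-period of the transfer ellipse is t = π√(a_t³/μ) = 13717 s.
Target angular speed ω₂ = √(μ/r₂³) = 1.1964×10^-4 rad/s.
Angle swept by the target during transfer: ω₂·t = 1.6411 rad = 94.03°.
Arrival is 180° from departure on the ellipse, so φ = 180° − 94.03° = 86.0°.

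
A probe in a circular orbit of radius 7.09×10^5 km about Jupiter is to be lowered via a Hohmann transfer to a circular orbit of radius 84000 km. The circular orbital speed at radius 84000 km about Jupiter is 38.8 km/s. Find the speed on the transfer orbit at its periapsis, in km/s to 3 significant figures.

v = 51.9 km/s

From the circular-orbit relation v² = μ/r at r = 84000 km: μ = v²r = (38.8)² × 84000 = 1.26457×10^8 km³/s².
Transfer-ellipse semi-major axis a_t = (r₁ + r₂)/2 = (7.090×10^5 + 84000)/2 = 3.965×10^5 km.
At periapsis, r = 84000 km.
Applying v² = μ(2/r − 1/a_t): v = 51.88 km/s.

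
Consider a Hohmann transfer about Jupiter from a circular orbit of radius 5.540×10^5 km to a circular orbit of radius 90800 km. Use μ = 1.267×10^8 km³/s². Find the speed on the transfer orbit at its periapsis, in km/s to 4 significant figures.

v = 48.97 km/s

The Hohmann ellipse has a_t = (r₁ + r₂)/2 = 3.224×10^5 km.
The periapsis of the transfer ellipse is at r = 90800 km.
Applying v² = μ(2/r − 1/a_t): v = 48.97 km/s.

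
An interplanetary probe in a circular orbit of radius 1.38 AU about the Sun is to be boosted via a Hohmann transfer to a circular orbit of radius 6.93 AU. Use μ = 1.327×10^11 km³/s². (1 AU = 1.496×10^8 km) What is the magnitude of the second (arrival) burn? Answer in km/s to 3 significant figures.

In km: r₁ = 1.38 × 1.496×10^8 = 2.06448×10^8 km; r₂ = 6.93 × 1.496×10^8 = 1.036728×10^9 km.
Transfer-ellipse semi-major axis a_t = (r₁ + r₂)/2 = (2.06448×10^8 + 1.036728×10^9)/2 = 6.21588×10^8 km.
Circular speed at r = 1.036728×10^9 km: v_c = √(μ/r) = 11.314 km/s.
Vis-viva on the transfer ellipse at r = 1.036728×10^9 km gives v_t = √[μ(2/r − 1/a_t)] = 6.5201 km/s.
Δv₂ = |v_t − v_c| = |6.5201 − 11.314| = 4.794 km/s.

Δv₂ = 4.79 km/s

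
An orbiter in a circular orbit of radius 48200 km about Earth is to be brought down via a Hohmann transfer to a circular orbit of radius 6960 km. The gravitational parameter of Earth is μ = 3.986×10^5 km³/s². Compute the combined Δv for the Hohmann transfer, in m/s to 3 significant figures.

Δv = 3870 m/s

The Hohmann ellipse has a_t = (r₁ + r₂)/2 = 27580 km.
Circular speed at r₁: v₁ = √(μ/r₁) = √(3.986×10^5/48200) = 2.876 km/s.
Transfer-orbit speed at r₁ (vis-viva equation): v_a = √[μ(2/r₁ − 1/a_t)] = 1.445 km/s.
First burn Δv₁ = |v_a − v₁| = 1.431 km/s.
At r₂, v₂ = √(μ/r₂) = 7.56770 km/s.
Transfer-orbit speed at r₂: v_p = √[μ(2/r₂ − 1/a_t)] = 10.0044 km/s.
Second burn Δv₂ = |v₂ − v_p| = 2.437 km/s.
Δv = Δv₁ + Δv₂ = 1.431 + 2.437 = 3.868 km/s.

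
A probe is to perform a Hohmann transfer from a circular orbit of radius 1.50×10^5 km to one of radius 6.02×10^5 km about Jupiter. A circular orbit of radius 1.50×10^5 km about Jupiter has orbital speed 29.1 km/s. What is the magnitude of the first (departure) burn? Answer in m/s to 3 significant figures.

From the circular-orbit relation v² = μ/r at r = 1.50×10^5 km: μ = v²r = (29.1)² × 1.50×10^5 = 1.27022×10^8 km³/s².
Semi-major axis of the transfer orbit: a_t = (1.500×10^5 + 6.020×10^5)/2 = 3.760×10^5 km.
On the circular orbit at r = 1.500×10^5 km, v_c = √(μ/r) = 29.100 km/s.
Vis-viva on the transfer ellipse at r = 1.500×10^5 km gives v_t = √[μ(2/r − 1/a_t)] = 36.821 km/s.
Δv₁ = |v_t − v_c| = |36.821 − 29.100| = 7.721 km/s.

Δv₁ = 7720 m/s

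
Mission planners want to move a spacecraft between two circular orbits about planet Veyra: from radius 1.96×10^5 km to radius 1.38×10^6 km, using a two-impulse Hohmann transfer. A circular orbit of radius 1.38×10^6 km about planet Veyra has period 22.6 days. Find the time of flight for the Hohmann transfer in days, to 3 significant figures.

From Kepler's third law T² = 4π²r³/μ at r = 1.38×10^6 km, T = 22.6 days = 22.6 × 86400 s = 1.95264×10^6 s: μ = 4π²r³/T² = 2.72115×10^7 km³/s².
Semi-major axis of the transfer orbit: a_t = (1.960×10^5 + 1.380×10^6)/2 = 7.880×10^5 km.
Half the transfer-orbit period gives t = π√(a_t³/μ) = 4.213×10^5 s.
Converting: 4.213×10^5 s ÷ 86400 s/day = 4.88 days.

t = 4.88 days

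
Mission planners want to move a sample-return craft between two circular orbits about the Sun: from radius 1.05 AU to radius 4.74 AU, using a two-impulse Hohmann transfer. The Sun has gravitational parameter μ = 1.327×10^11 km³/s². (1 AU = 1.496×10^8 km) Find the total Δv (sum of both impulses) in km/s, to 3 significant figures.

Δv = 13.6 km/s

In km: r₁ = 1.05 × 1.496×10^8 = 1.5708×10^8 km; r₂ = 4.74 × 1.496×10^8 = 7.09104×10^8 km.
Transfer-ellipse semi-major axis a_t = (r₁ + r₂)/2 = (1.5708×10^8 + 7.09104×10^8)/2 = 4.33092×10^8 km.
Circular speed at r₁: v₁ = √(μ/r₁) = √(1.327×10^11/1.5708×10^8) = 29.065 km/s.
On the transfer ellipse at r₁, vis-viva gives v_p = √[μ(2/r₁ − 1/a_t)] = 37.191 km/s.
First burn Δv₁ = |v_p − v₁| = 8.126 km/s.
Circular speed at r₂: v₂ = √(μ/r₂) = 13.68 km/s.
Transfer-orbit speed at r₂: v_a = √[μ(2/r₂ − 1/a_t)] = 8.239 km/s.
Second burn Δv₂ = |v₂ − v_a| = 5.441 km/s.
Δv = Δv₁ + Δv₂ = 8.126 + 5.441 = 13.57 km/s.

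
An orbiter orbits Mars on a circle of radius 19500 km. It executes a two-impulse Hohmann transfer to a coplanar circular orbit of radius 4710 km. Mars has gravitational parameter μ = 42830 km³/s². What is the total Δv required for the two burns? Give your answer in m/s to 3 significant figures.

Δv = 1370 m/s

Transfer-ellipse semi-major axis a_t = (r₁ + r₂)/2 = (19500 + 4710)/2 = 12105 km.
At r₁ the circular-orbit speed is v₁ = √(μ/r₁) = 1.48203 km/s.
Transfer-orbit speed at r₁ (v² = μ(2/r − 1/a)): v_a = √[μ(2/r₁ − 1/a_t)] = 0.924453 km/s.
First burn Δv₁ = |v_a − v₁| = 0.5576 km/s.
Circular speed at r₂: v₂ = √(μ/r₂) = 3.01553 km/s.
Transfer-orbit speed at r₂: v_p = √[μ(2/r₂ − 1/a_t)] = 3.82735 km/s.
Second burn Δv₂ = |v₂ − v_p| = 0.8118 km/s.
Total Δv = Δv₁ + Δv₂ = 1.369 km/s.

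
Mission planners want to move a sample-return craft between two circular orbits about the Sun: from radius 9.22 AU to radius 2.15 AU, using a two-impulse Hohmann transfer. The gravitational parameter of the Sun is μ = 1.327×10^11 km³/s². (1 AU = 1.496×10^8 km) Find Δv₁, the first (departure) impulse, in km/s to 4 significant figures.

In km: r₁ = 9.22 × 1.496×10^8 = 1.379312×10^9 km; r₂ = 2.15 × 1.496×10^8 = 3.2164×10^8 km.
The Hohmann ellipse has a_t = (r₁ + r₂)/2 = 8.50476×10^8 km.
On the circular orbit at r = 1.379312×10^9 km, v_c = √(μ/r) = 9.809 km/s.
Transfer-orbit speed at the same r (vis-viva, a = a_t): v_t = √[μ(2/r − 1/a_t)] = 6.032 km/s.
Δv₁ = |v_t − v_c| = |6.032 − 9.809| = 3.777 km/s.

Δv₁ = 3.777 km/s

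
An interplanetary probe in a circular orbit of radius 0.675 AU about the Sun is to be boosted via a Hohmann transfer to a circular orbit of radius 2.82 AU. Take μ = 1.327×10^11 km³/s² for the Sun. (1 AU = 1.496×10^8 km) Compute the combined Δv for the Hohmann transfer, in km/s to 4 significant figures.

Δv = 16.51 km/s

In km: r₁ = 0.675 × 1.496×10^8 = 1.0098×10^8 km; r₂ = 2.82 × 1.496×10^8 = 4.21872×10^8 km.
The Hohmann ellipse has a_t = (r₁ + r₂)/2 = 2.61426×10^8 km.
At r₁ the circular-orbit speed is v₁ = √(μ/r₁) = 36.25 km/s.
On the transfer ellipse at r₁, v² = μ(2/r − 1/a) gives v_p = √[μ(2/r₁ − 1/a_t)] = 46.05 km/s.
First burn Δv₁ = |v_p − v₁| = 9.800 km/s.
Circular speed at r₂: v₂ = √(μ/r₂) = 17.736 km/s.
Transfer-orbit speed at r₂: v_a = √[μ(2/r₂ − 1/a_t)] = 11.023 km/s.
Second burn Δv₂ = |v₂ − v_a| = 6.713 km/s.
Total Δv = Δv₁ + Δv₂ = 16.51 km/s.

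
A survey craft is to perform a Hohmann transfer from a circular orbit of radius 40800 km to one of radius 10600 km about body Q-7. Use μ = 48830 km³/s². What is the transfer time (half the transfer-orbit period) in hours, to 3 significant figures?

Semi-major axis of the transfer orbit: a_t = (40800 + 10600)/2 = 25700 km.
Transfer time t = π√(a_t³/μ) = π√((25700)³ / 48830) = 58570 s.
Converting: 58570 s ÷ 3600 s/hour = 16.3 hours.

t = 16.3 hours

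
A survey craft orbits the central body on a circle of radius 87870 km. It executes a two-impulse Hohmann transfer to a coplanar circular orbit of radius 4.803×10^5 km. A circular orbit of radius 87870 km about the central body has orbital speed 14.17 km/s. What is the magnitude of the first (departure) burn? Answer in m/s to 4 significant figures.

Δv₁ = 4255 m/s

From the circular-orbit relation v² = μ/r at r = 87870 km: μ = v²r = (14.17)² × 87870 = 1.76433×10^7 km³/s².
Semi-major axis of the transfer orbit: a_t = (87870 + 4.803×10^5)/2 = 2.84085×10^5 km.
Circular speed at r = 87870 km: v_c = √(μ/r) = 14.170 km/s.
Vis-viva on the transfer ellipse at r = 87870 km gives v_t = √[μ(2/r − 1/a_t)] = 18.425 km/s.
Δv₁ = |v_t − v_c| = |18.425 − 14.170| = 4.255 km/s.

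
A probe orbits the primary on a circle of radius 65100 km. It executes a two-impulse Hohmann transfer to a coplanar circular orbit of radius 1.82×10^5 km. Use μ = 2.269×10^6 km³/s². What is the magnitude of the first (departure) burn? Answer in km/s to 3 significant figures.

Δv₁ = 1.26 km/s

Transfer-ellipse semi-major axis a_t = (r₁ + r₂)/2 = (65100 + 1.820×10^5)/2 = 1.2355×10^5 km.
Circular speed at r = 65100 km: v_c = √(μ/r) = 5.9037 km/s.
Transfer-orbit speed at the same r (vis-viva, a = a_t): v_t = √[μ(2/r − 1/a_t)] = 7.1654 km/s.
Δv₁ = |v_t − v_c| = |7.1654 − 5.9037| = 1.262 km/s.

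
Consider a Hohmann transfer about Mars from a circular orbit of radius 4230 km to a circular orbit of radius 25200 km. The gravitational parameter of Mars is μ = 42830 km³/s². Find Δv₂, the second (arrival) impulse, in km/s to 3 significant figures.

Semi-major axis of the transfer orbit: a_t = (4230 + 25200)/2 = 14715 km.
On the circular orbit at r = 25200 km, v_c = √(μ/r) = 1.3037 km/s.
Vis-viva on the transfer ellipse at r = 25200 km gives v_t = √[μ(2/r − 1/a_t)] = 0.69898 km/s.
Δv₂ = |v_t − v_c| = |0.69898 − 1.3037| = 0.6047 km/s.

Δv₂ = 0.605 km/s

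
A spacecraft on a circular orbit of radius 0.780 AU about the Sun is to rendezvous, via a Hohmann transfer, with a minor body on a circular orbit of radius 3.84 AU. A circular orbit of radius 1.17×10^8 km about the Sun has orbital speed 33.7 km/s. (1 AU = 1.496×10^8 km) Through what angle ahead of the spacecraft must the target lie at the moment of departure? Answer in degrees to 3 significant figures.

φ = 96.0°

From the circular-orbit relation v² = μ/r at r = 1.17×10^8 km: μ = v²r = (33.7)² × 1.17×10^8 = 1.32876×10^11 km³/s².
In km: r₁ = 0.780 × 1.496×10^8 = 1.16688×10^8 km; r₂ = 3.84 × 1.496×10^8 = 5.74464×10^8 km.
Semi-major axis of the transfer orbit: a_t = (1.16688×10^8 + 5.74464×10^8)/2 = 3.45576×10^8 km.
Transfer time t = π√(a_t³/μ) = 5.5366×10^7 s.
The target's mean motion on its circular orbit is ω₂ = √(μ/r₂³) = 2.6475×10^-8 rad/s.
Angle swept by the target during transfer: ω₂·t = 1.4658 rad = 83.98°.
Arrival is 180° from departure on the ellipse, so φ = 180° − 83.98° = 96.0°.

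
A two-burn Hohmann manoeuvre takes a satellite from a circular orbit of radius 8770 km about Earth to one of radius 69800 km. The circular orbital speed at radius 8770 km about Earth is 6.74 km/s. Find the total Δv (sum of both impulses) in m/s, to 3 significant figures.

Δv = 3500 m/s

From the circular-orbit relation v² = μ/r at r = 8770 km: μ = v²r = (6.74)² × 8770 = 3.98400×10^5 km³/s².
The Hohmann ellipse has a_t = (r₁ + r₂)/2 = 39285 km.
At r₁ the circular-orbit speed is v₁ = √(μ/r₁) = 6.740 km/s.
On the transfer ellipse at r₁, vis-viva gives v_p = √[μ(2/r₁ − 1/a_t)] = 8.984 km/s.
First burn Δv₁ = |v_p − v₁| = 2.244 km/s.
At r₂, v₂ = √(μ/r₂) = 2.389 km/s.
Transfer-orbit speed at r₂: v_a = √[μ(2/r₂ − 1/a_t)] = 1.129 km/s.
Second burn Δv₂ = |v₂ − v_a| = 1.260 km/s.
Δv = Δv₁ + Δv₂ = 2.244 + 1.260 = 3.504 km/s.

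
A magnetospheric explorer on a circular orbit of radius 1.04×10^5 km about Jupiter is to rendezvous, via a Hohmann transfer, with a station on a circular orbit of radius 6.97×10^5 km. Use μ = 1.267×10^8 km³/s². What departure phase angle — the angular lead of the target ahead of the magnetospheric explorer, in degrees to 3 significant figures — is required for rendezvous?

φ = 102°

The Hohmann ellipse has a_t = (r₁ + r₂)/2 = 4.005×10^5 km.
Transfer time t = π√(a_t³/μ) = 70740 s.
Target angular speed ω₂ = √(μ/r₂³) = 1.9344×10^-5 rad/s.
Angle swept by the target during transfer: ω₂·t = 1.3684 rad = 78.40°.
The magnetospheric explorer traverses 180° on the transfer ellipse, so the target must lead by 180° − 78.40° = 102°.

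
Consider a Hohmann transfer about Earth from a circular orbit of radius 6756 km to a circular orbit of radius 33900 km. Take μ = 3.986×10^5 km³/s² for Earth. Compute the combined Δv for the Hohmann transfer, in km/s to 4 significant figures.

Transfer-ellipse semi-major axis a_t = (r₁ + r₂)/2 = (6756 + 33900)/2 = 20328 km.
Circular speed at r₁: v₁ = √(μ/r₁) = √(3.986×10^5/6756) = 7.681 km/s.
Transfer-orbit speed at r₁ (vis-viva equation): v_p = √[μ(2/r₁ − 1/a_t)] = 9.919 km/s.
First burn Δv₁ = |v_p − v₁| = 2.238 km/s.
Circular speed at r₂: v₂ = √(μ/r₂) = 3.429 km/s.
Transfer-orbit speed at r₂: v_a = √[μ(2/r₂ − 1/a_t)] = 1.977 km/s.
Second burn Δv₂ = |v₂ − v_a| = 1.452 km/s.
Total Δv = Δv₁ + Δv₂ = 3.690 km/s.

Δv = 3.690 km/s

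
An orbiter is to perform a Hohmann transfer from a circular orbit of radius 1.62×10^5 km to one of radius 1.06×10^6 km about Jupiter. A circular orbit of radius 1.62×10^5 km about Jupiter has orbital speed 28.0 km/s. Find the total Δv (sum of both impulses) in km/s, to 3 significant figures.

Δv = 14.2 km/s

From the circular-orbit relation v² = μ/r at r = 1.62×10^5 km: μ = v²r = (28.0)² × 1.62×10^5 = 1.27008×10^8 km³/s².
Transfer-ellipse semi-major axis a_t = (r₁ + r₂)/2 = (1.620×10^5 + 1.060×10^6)/2 = 6.110×10^5 km.
At r₁ the circular-orbit speed is v₁ = √(μ/r₁) = 28.00 km/s.
On the transfer ellipse at r₁, vis-viva equation gives v_p = √[μ(2/r₁ − 1/a_t)] = 36.88 km/s.
First burn Δv₁ = |v_p − v₁| = 8.880 km/s.
Circular speed at r₂: v₂ = √(μ/r₂) = 10.946 km/s.
Transfer-orbit speed at r₂: v_a = √[μ(2/r₂ − 1/a_t)] = 5.6364 km/s.
Second burn Δv₂ = |v₂ − v_a| = 5.310 km/s.
Δv = Δv₁ + Δv₂ = 8.880 + 5.310 = 14.19 km/s.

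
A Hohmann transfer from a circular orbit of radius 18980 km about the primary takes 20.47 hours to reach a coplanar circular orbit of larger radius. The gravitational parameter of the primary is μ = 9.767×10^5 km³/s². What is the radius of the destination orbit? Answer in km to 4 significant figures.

Transfer time t = 20.47 hours = 73692 s, and t = π√(a_t³/μ).
So a_t = (μ t²/π²)^(1/3) = (9.767×10^5 × (73692)² / π²)^(1/3) = 81302 km.
Since a_t = (r₁ + r₂)/2, r₂ = 2a_t − r₁ = 2×81302 − 18980 = 1.43624×10^5 km.

r₂ = 1.436×10^5 km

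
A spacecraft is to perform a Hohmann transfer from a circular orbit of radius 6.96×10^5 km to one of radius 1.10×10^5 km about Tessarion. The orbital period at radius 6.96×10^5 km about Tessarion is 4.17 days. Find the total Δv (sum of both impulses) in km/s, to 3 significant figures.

Δv = 15.4 km/s

From Kepler's third law T² = 4π²r³/μ at r = 6.96×10^5 km, T = 4.17 days = 4.17 × 86400 s = 3.60288×10^5 s: μ = 4π²r³/T² = 1.02539×10^8 km³/s².
The Hohmann ellipse has a_t = (r₁ + r₂)/2 = 4.030×10^5 km.
Circular speed at r₁: v₁ = √(μ/r₁) = √(1.02539×10^8/6.960×10^5) = 12.1378 km/s.
Transfer-orbit speed at r₁ (v² = μ(2/r − 1/a)): v_a = √[μ(2/r₁ − 1/a_t)] = 6.34137 km/s.
First burn Δv₁ = |v_a − v₁| = 5.796 km/s.
At r₂, v₂ = √(μ/r₂) = 30.5315 km/s.
Transfer-orbit speed at r₂: v_p = √[μ(2/r₂ − 1/a_t)] = 40.1236 km/s.
Second burn Δv₂ = |v₂ − v_p| = 9.592 km/s.
Δv = Δv₁ + Δv₂ = 5.796 + 9.592 = 15.39 km/s.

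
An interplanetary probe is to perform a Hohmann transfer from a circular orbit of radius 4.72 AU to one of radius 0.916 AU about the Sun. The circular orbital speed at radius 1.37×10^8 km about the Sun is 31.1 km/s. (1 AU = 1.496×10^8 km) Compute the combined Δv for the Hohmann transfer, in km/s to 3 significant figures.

Δv = 15.0 km/s

From the circular-orbit relation v² = μ/r at r = 1.37×10^8 km: μ = v²r = (31.1)² × 1.37×10^8 = 1.32508×10^11 km³/s².
In km: r₁ = 4.72 × 1.496×10^8 = 7.06112×10^8 km; r₂ = 0.916 × 1.496×10^8 = 1.370336×10^8 km.
Semi-major axis of the transfer orbit: a_t = (7.06112×10^8 + 1.370336×10^8)/2 = 4.215728×10^8 km.
Circular speed at r₁: v₁ = √(μ/r₁) = √(1.32508×10^11/7.06112×10^8) = 13.699 km/s.
Transfer-orbit speed at r₁ (v² = μ(2/r − 1/a)): v_a = √[μ(2/r₁ − 1/a_t)] = 7.8102 km/s.
First burn Δv₁ = |v_a − v₁| = 5.889 km/s.
At r₂, v₂ = √(μ/r₂) = 31.0962 km/s.
Transfer-orbit speed at r₂: v_p = √[μ(2/r₂ − 1/a_t)] = 40.2446 km/s.
Second burn Δv₂ = |v₂ − v_p| = 9.148 km/s.
Δv = Δv₁ + Δv₂ = 5.889 + 9.148 = 15.04 km/s.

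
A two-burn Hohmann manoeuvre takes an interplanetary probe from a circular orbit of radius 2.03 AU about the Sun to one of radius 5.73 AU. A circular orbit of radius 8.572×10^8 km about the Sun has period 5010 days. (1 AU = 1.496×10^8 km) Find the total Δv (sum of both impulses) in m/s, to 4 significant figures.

Δv = 7942 m/s

From Kepler's third law T² = 4π²r³/μ at r = 8.572×10^8 km, T = 5010 days = 5010 × 86400 s = 4.32864×10^8 s: μ = 4π²r³/T² = 1.32710×10^11 km³/s².
In km: r₁ = 2.03 × 1.496×10^8 = 3.03688×10^8 km; r₂ = 5.73 × 1.496×10^8 = 8.57208×10^8 km.
The Hohmann ellipse has a_t = (r₁ + r₂)/2 = 5.80448×10^8 km.
Circular speed at r₁: v₁ = √(μ/r₁) = √(1.32710×10^11/3.03688×10^8) = 20.9044 km/s.
On the transfer ellipse at r₁, vis-viva equation gives v_p = √[μ(2/r₁ − 1/a_t)] = 25.4038 km/s.
First burn Δv₁ = |v_p − v₁| = 4.499 km/s.
At r₂, v₂ = √(μ/r₂) = 12.443 km/s.
Transfer-orbit speed at r₂: v_a = √[μ(2/r₂ − 1/a_t)] = 9.0000 km/s.
Second burn Δv₂ = |v₂ − v_a| = 3.443 km/s.
Total Δv = Δv₁ + Δv₂ = 7.942 km/s.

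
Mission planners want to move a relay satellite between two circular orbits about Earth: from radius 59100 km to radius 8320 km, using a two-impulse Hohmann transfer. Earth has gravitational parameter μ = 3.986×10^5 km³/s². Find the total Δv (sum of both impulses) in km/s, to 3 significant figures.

Semi-major axis of the transfer orbit: a_t = (59100 + 8320)/2 = 33710 km.
At r₁ the circular-orbit speed is v₁ = √(μ/r₁) = 2.597 km/s.
Transfer-orbit speed at r₁ (v² = μ(2/r − 1/a)): v_a = √[μ(2/r₁ − 1/a_t)] = 1.290 km/s.
First burn Δv₁ = |v_a − v₁| = 1.307 km/s.
At r₂, v₂ = √(μ/r₂) = 6.922 km/s.
Transfer-orbit speed at r₂: v_p = √[μ(2/r₂ − 1/a_t)] = 9.165 km/s.
Second burn Δv₂ = |v₂ − v_p| = 2.243 km/s.
Total Δv = Δv₁ + Δv₂ = 3.550 km/s.

Δv = 3.55 km/s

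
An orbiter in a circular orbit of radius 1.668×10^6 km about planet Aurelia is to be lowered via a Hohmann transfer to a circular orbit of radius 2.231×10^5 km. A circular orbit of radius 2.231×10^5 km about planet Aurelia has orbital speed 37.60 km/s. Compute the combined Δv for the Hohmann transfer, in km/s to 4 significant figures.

From the circular-orbit relation v² = μ/r at r = 2.231×10^5 km: μ = v²r = (37.60)² × 2.231×10^5 = 3.15410×10^8 km³/s².
Semi-major axis of the transfer orbit: a_t = (1.668×10^6 + 2.231×10^5)/2 = 9.4555×10^5 km.
Circular speed at r₁: v₁ = √(μ/r₁) = √(3.15410×10^8/1.668×10^6) = 13.7512 km/s.
Transfer-orbit speed at r₁ (v² = μ(2/r − 1/a)): v_a = √[μ(2/r₁ − 1/a_t)] = 6.67955 km/s.
First burn Δv₁ = |v_a − v₁| = 7.072 km/s.
Circular speed at r₂: v₂ = √(μ/r₂) = 37.60 km/s.
Transfer-orbit speed at r₂: v_p = √[μ(2/r₂ − 1/a_t)] = 49.94 km/s.
Second burn Δv₂ = |v₂ − v_p| = 12.34 km/s.
Δv = Δv₁ + Δv₂ = 7.072 + 12.34 = 19.41 km/s.

Δv = 19.41 km/s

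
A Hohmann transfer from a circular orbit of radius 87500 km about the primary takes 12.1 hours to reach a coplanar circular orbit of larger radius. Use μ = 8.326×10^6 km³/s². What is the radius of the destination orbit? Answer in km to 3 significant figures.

r₂ = 1.46×10^5 km

Transfer time t = 12.1 hours = 43560 s, and t = π√(a_t³/μ).
So a_t = (μ t²/π²)^(1/3) = (8.326×10^6 × (43560)² / π²)^(1/3) = 1.1698×10^5 km.
Since a_t = (r₁ + r₂)/2, r₂ = 2a_t − r₁ = 2×1.1698×10^5 − 87500 = 1.4646×10^5 km.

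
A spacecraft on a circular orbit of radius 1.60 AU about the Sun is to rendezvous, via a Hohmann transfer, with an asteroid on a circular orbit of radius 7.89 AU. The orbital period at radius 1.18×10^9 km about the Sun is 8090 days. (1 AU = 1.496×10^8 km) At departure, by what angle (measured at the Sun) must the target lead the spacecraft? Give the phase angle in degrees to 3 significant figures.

φ = 96.1°

From Kepler's third law T² = 4π²r³/μ at r = 1.18×10^9 km, T = 8090 days = 8090 × 86400 s = 6.98976×10^8 s: μ = 4π²r³/T² = 1.32764×10^11 km³/s².
In km: r₁ = 1.60 × 1.496×10^8 = 2.3936×10^8 km; r₂ = 7.89 × 1.496×10^8 = 1.180344×10^9 km.
Semi-major axis of the transfer orbit: a_t = (2.3936×10^8 + 1.180344×10^9)/2 = 7.09852×10^8 km.
Transfer time t = π√(a_t³/μ) = 1.63065×10^8 s.
The target's mean motion on its circular orbit is ω₂ = √(μ/r₂³) = 8.98520×10^-9 rad/s.
Angle swept by the target during transfer: ω₂·t = 1.46517 rad = 83.948°.
The spacecraft traverses 180° on the transfer ellipse, so the target must lead by 180° − 83.948° = 96.1°.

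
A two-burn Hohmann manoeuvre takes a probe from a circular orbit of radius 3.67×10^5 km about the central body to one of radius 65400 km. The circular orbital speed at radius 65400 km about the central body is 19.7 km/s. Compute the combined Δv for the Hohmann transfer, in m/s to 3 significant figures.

From the circular-orbit relation v² = μ/r at r = 65400 km: μ = v²r = (19.7)² × 65400 = 2.53811×10^7 km³/s².
Semi-major axis of the transfer orbit: a_t = (3.670×10^5 + 65400)/2 = 2.162×10^5 km.
At r₁ the circular-orbit speed is v₁ = √(μ/r₁) = 8.316 km/s.
On the transfer ellipse at r₁, v² = μ(2/r − 1/a) gives v_a = √[μ(2/r₁ − 1/a_t)] = 4.574 km/s.
First burn Δv₁ = |v_a − v₁| = 3.742 km/s.
Circular speed at r₂: v₂ = √(μ/r₂) = 19.700 km/s.
Transfer-orbit speed at r₂: v_p = √[μ(2/r₂ − 1/a_t)] = 25.667 km/s.
Second burn Δv₂ = |v₂ − v_p| = 5.967 km/s.
Δv = Δv₁ + Δv₂ = 3.742 + 5.967 = 9.709 km/s.

Δv = 9710 m/s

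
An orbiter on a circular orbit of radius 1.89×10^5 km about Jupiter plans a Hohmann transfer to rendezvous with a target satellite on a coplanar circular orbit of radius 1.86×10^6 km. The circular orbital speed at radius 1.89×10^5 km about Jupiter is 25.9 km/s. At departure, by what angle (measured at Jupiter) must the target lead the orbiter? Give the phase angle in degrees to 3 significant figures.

From the circular-orbit relation v² = μ/r at r = 1.89×10^5 km: μ = v²r = (25.9)² × 1.89×10^5 = 1.26783×10^8 km³/s².
Transfer-ellipse semi-major axis a_t = (r₁ + r₂)/2 = (1.890×10^5 + 1.860×10^6)/2 = 1.0245×10^6 km.
The half-period of the transfer ellipse is t = π√(a_t³/μ) = 2.893×10^5 s.
The target's mean motion on its circular orbit is ω₂ = √(μ/r₂³) = 4.439×10^-6 rad/s.
Angle swept by the target during transfer: ω₂·t = 1.2842 rad = 73.58°.
The orbiter traverses 180° on the transfer ellipse, so the target must lead by 180° − 73.58° = 106°.

φ = 106°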